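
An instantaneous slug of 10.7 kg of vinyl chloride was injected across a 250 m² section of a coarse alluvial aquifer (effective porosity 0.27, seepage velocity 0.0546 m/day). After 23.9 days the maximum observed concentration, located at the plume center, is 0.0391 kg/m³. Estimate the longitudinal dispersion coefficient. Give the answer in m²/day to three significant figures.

At the plume center C_max = M/(n_e·A·√(4πDt)), so D = M²/(4πt·(n_e·A·C_max)²).
n_e·A·C_max = 0.27 × 250 × 0.0391 = 2.639 kg/m.
D = 10.7²/(4π × 23.9 × 2.639²) = 0.0547 m²/day.

0.0547 m²/day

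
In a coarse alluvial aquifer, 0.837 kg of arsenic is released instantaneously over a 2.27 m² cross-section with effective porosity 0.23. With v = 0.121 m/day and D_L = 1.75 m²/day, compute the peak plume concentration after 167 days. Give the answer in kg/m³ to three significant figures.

0.0265 kg/m³

The peak of an instantaneous 1D plume sits at x = vt; there the Gaussian factor is 1 and C_max = M/(n_e·A·√(4πDt)), where n_e·A is the pore area the mass is dissolved in.
√(4πDt) = √(4π × 1.75 × 167) = 60.60 m, so C_max = 0.837/(0.23 × 2.27 × 60.60) = 0.0265 kg/m³.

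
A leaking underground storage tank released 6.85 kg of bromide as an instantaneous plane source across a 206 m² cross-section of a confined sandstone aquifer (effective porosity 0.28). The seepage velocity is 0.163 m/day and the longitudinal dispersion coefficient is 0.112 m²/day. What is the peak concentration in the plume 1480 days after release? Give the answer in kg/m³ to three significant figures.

0.00260 kg/m³

The peak of an instantaneous 1D plume sits at x = vt; there the Gaussian factor is 1 and C_max = M/(n_e·A·√(4πDt)), where n_e·A is the pore area the mass is dissolved in.
√(4πDt) = √(4π × 0.112 × 1480) = 45.64 m, so C_max = 6.85/(0.28 × 206 × 45.64) = 0.00260 kg/m³.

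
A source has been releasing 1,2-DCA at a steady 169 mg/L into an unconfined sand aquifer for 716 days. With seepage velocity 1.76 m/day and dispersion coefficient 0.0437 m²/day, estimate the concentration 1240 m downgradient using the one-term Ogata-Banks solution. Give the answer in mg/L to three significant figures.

For a continuous step input, C/C₀ ≈ ½·erfc((x−vt)/(2√(Dt))).
vt = 1.76 × 716 = 1260.16 m and 2√(Dt) = 2√(0.0437 × 716) = 11.19 m.
Argument (x−vt)/(2√(Dt)) = (1240 − 1260.16)/11.19 = -1.802; ½·erfc(-1.802) = 0.9946.
C = 169 × 0.9946 = 168 mg/L.

168 mg/L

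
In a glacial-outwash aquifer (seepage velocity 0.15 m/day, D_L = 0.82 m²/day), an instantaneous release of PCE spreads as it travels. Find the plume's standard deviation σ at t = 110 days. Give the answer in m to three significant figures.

Dispersive spreading gives a Gaussian with σ² = 2Dt; advection only shifts the center.
σ = √(2 × 0.82 × 110) = 13.4 m.

13.4 m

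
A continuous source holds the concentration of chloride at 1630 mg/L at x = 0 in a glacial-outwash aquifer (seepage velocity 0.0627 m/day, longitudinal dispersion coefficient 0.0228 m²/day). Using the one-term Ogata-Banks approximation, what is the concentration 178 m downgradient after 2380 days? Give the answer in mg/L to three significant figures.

For a continuous step input, C/C₀ ≈ ½·erfc((x−vt)/(2√(Dt))).
vt = 0.0627 × 2380 = 149.226 m and 2√(Dt) = 2√(0.0228 × 2380) = 14.73 m.
Argument (x−vt)/(2√(Dt)) = (178 − 149.226)/14.73 = 1.953; ½·erfc(1.953) = 0.002873.
C = 1630 × 0.002873 = 4.68 mg/L.

4.68 mg/L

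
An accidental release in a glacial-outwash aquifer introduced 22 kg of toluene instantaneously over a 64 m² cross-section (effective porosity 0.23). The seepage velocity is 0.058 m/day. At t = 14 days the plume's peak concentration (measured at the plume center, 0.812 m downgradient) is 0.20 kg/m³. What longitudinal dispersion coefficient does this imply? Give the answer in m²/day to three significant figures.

At the plume center C_max = M/(n_e·A·√(4πDt)), so D = M²/(4πt·(n_e·A·C_max)²).
n_e·A·C_max = 0.23 × 64 × 0.20 = 2.944 kg/m.
D = 22²/(4π × 14 × 2.944²) = 0.317 m²/day.

0.317 m²/day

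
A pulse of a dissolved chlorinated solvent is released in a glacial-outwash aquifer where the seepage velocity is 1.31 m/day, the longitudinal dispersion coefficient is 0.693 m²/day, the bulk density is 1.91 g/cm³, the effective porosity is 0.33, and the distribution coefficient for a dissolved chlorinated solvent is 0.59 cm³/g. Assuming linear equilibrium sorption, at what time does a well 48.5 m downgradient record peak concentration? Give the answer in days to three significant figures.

162 days

Retardation factor R = 1 + ρ_b·K_d/n = 1 + 1.91 × 0.59/0.33 = 4.415.
Sorption retards both mechanisms: v_R = v/R = 0.2967 m/day, D_R = D/R = 0.1570 m²/day.
Peak time from v_R²t² + 2D_R t − x² = 0: t = (√(D_R² + v_R²x²) − D_R)/v_R².
√(D_R² + v_R²x²) = √(0.1570² + 0.2967² × 48.5²) = 14.39; v_R² = 0.08803.
t = (14.39 − 0.1570)/0.08803 = 162 days.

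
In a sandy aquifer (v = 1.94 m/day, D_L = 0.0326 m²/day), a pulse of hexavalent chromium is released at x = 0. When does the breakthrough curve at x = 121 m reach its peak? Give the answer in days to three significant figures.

62.4 days

For the 1D instantaneous-source solution, setting ∂C/∂t = 0 at fixed x gives v²t² + 2Dt − x² = 0, so t = (√(D² + v²x²) − D)/v².
√(D² + v²x²) = √(0.0326² + 1.94² × 121²) = 234.7; v² = 3.7636.
t = (234.7 − 0.0326)/3.7636 = 62.4 days (vs. the pure-advection estimate x/v = 62.4 d).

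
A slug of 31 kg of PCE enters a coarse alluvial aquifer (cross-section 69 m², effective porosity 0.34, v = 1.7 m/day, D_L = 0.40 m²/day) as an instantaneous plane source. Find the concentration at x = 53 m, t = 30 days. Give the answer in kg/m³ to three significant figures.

For an instantaneous plane source, C(x,t) = M/(n_e·A·√(4πDt)) · exp(−(x−vt)²/(4Dt)), with n_e·A the pore (flow) area.
Plume center vt = 1.7 × 30 = 51 m, so the well at 53 m is 2 m downgradient of the peak.
√(4πDt) = 12.28 m, giving peak height M/(n_e·A·√(4πDt)) = 31/(0.34 × 69 × 12.28) = 0.1076 kg/m³.
(x−vt)²/(4Dt) = (2)²/(4 × 0.40 × 30) = 0.08333; exp(−0.08333) = 0.9200.
C = 0.1076 × 0.9200 = 0.0990 kg/m³.

0.0990 kg/m³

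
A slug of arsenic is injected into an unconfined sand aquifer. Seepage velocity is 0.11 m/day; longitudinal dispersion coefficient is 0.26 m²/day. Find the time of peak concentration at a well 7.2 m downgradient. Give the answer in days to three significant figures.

47.4 days

For the 1D instantaneous-source solution, setting ∂C/∂t = 0 at fixed x gives v²t² + 2Dt − x² = 0, so t = (√(D² + v²x²) − D)/v².
√(D² + v²x²) = √(0.26² + 0.11² × 7.2²) = 0.8336; v² = 0.0121.
t = (0.8336 − 0.26)/0.0121 = 47.4 days (vs. the pure-advection estimate x/v = 65.5 d).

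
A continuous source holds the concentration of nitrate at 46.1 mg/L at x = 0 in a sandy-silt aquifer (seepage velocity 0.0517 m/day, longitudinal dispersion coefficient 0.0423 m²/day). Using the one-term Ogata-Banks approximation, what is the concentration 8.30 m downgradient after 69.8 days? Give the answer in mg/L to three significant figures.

1.23 mg/L

For a continuous step input, C/C₀ ≈ ½·erfc((x−vt)/(2√(Dt))).
vt = 0.0517 × 69.8 = 3.60866 m and 2√(Dt) = 2√(0.0423 × 69.8) = 3.437 m.
Argument (x−vt)/(2√(Dt)) = (8.30 − 3.60866)/3.437 = 1.365; ½·erfc(1.365) = 0.02678.
C = 46.1 × 0.02678 = 1.23 mg/L.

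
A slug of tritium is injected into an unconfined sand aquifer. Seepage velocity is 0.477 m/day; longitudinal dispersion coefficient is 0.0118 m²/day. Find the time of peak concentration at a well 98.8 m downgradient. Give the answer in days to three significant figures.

For the 1D instantaneous-source solution, setting ∂C/∂t = 0 at fixed x gives v²t² + 2Dt − x² = 0, so t = (√(D² + v²x²) − D)/v².
√(D² + v²x²) = √(0.0118² + 0.477² × 98.8²) = 47.13; v² = 0.227529.
t = (47.13 − 0.0118)/0.227529 = 207 days (vs. the pure-advection estimate x/v = 207 d).

207 days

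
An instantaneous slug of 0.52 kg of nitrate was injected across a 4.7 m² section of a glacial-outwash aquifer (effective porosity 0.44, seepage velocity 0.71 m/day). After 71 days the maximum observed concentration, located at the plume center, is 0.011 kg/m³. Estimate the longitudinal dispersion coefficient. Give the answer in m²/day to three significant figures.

0.586 m²/day

At the plume center C_max = M/(n_e·A·√(4πDt)), so D = M²/(4πt·(n_e·A·C_max)²).
n_e·A·C_max = 0.44 × 4.7 × 0.011 = 0.02275 kg/m.
D = 0.52²/(4π × 71 × 0.02275²) = 0.586 m²/day.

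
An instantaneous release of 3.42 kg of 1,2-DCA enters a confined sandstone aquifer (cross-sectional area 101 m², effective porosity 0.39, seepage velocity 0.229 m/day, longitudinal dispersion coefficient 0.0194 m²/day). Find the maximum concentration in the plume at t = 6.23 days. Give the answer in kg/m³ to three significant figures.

The peak of an instantaneous 1D plume sits at x = vt; there the Gaussian factor is 1 and C_max = M/(n_e·A·√(4πDt)), where n_e·A is the pore area the mass is dissolved in.
√(4πDt) = √(4π × 0.0194 × 6.23) = 1.232 m, so C_max = 3.42/(0.39 × 101 × 1.232) = 0.0705 kg/m³.

0.0705 kg/m³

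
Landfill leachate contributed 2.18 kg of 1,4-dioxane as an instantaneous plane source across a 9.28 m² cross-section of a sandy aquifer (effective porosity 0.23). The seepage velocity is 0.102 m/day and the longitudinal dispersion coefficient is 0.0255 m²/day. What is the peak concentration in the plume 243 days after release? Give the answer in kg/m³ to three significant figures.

The peak of an instantaneous 1D plume sits at x = vt; there the Gaussian factor is 1 and C_max = M/(n_e·A·√(4πDt)), where n_e·A is the pore area the mass is dissolved in.
√(4πDt) = √(4π × 0.0255 × 243) = 8.824 m, so C_max = 2.18/(0.23 × 9.28 × 8.824) = 0.116 kg/m³.

0.116 kg/m³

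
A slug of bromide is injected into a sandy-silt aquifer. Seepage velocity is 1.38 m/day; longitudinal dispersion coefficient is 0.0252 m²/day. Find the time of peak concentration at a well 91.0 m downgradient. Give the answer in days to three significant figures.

65.9 days

For the 1D instantaneous-source solution, setting ∂C/∂t = 0 at fixed x gives v²t² + 2Dt − x² = 0, so t = (√(D² + v²x²) − D)/v².
√(D² + v²x²) = √(0.0252² + 1.38² × 91.0²) = 125.6; v² = 1.9044.
t = (125.6 − 0.0252)/1.9044 = 65.9 days (vs. the pure-advection estimate x/v = 65.9 d).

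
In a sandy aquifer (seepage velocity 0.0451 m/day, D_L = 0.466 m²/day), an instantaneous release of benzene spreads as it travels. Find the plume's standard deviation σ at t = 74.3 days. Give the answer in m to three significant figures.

Dispersive spreading gives a Gaussian with σ² = 2Dt; advection only shifts the center.
σ = √(2 × 0.466 × 74.3) = 8.32 m.

8.32 m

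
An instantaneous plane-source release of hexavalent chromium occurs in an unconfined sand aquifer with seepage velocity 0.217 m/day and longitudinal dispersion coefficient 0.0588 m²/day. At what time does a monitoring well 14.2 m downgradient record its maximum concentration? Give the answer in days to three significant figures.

For the 1D instantaneous-source solution, setting ∂C/∂t = 0 at fixed x gives v²t² + 2Dt − x² = 0, so t = (√(D² + v²x²) − D)/v².
√(D² + v²x²) = √(0.0588² + 0.217² × 14.2²) = 3.082; v² = 0.047089.
t = (3.082 − 0.0588)/0.047089 = 64.2 days (vs. the pure-advection estimate x/v = 65.4 d).

64.2 days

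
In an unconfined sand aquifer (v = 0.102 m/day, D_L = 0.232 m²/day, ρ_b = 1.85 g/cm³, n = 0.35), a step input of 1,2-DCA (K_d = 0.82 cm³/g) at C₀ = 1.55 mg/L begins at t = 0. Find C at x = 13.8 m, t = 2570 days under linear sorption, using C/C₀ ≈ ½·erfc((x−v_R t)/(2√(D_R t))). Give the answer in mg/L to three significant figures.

1.54 mg/L

Retardation factor R = 1 + ρ_b·K_d/n = 1 + 1.85 × 0.82/0.35 = 5.334.
Sorption retards both mechanisms: v_R = v/R = 0.01912 m/day, D_R = D/R = 0.04349 m²/day.
v_R·t = 0.01912 × 2570 = 49.1384 m; 2√(D_R t) = 21.14 m; argument = (13.8 − 49.1384)/21.14 = -1.672.
C = C₀ × ½·erfc(-1.672) = 1.55 × 0.9910 = 1.54 mg/L.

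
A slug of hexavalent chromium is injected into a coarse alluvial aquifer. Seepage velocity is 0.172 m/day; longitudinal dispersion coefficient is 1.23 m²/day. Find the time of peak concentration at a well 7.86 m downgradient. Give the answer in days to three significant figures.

For the 1D instantaneous-source solution, setting ∂C/∂t = 0 at fixed x gives v²t² + 2Dt − x² = 0, so t = (√(D² + v²x²) − D)/v².
√(D² + v²x²) = √(1.23² + 0.172² × 7.86²) = 1.828; v² = 0.029584.
t = (1.828 − 1.23)/0.029584 = 20.2 days (vs. the pure-advection estimate x/v = 45.7 d).

20.2 days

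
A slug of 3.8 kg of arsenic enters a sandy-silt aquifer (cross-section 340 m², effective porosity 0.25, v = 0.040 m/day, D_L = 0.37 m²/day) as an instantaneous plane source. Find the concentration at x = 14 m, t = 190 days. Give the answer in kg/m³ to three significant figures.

For an instantaneous plane source, C(x,t) = M/(n_e·A·√(4πDt)) · exp(−(x−vt)²/(4Dt)), with n_e·A the pore (flow) area.
Plume center vt = 0.040 × 190 = 7.6 m, so the well at 14 m is 6.4 m downgradient of the peak.
√(4πDt) = 29.72 m, giving peak height M/(n_e·A·√(4πDt)) = 3.8/(0.25 × 340 × 29.72) = 0.001504 kg/m³.
(x−vt)²/(4Dt) = (6.4)²/(4 × 0.37 × 190) = 0.1457; exp(−0.1457) = 0.8644.
C = 0.001504 × 0.8644 = 0.00130 kg/m³.

0.00130 kg/m³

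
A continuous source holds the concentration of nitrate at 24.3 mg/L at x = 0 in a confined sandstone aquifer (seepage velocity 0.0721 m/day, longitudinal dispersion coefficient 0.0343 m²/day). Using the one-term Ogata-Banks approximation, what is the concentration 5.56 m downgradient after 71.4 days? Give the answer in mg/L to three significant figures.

For a continuous step input, C/C₀ ≈ ½·erfc((x−vt)/(2√(Dt))).
vt = 0.0721 × 71.4 = 5.14794 m and 2√(Dt) = 2√(0.0343 × 71.4) = 3.130 m.
Argument (x−vt)/(2√(Dt)) = (5.56 − 5.14794)/3.130 = 0.1316; ½·erfc(0.1316) = 0.4262.
C = 24.3 × 0.4262 = 10.4 mg/L.

10.4 mg/L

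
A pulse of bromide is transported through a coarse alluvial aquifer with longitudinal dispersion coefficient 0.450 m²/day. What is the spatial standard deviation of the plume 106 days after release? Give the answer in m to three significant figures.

9.77 m

Dispersive spreading gives a Gaussian with σ² = 2Dt; advection only shifts the center.
σ = √(2 × 0.450 × 106) = 9.77 m.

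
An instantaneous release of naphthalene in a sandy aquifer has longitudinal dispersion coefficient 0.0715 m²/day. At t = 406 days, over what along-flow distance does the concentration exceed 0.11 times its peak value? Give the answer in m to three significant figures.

The plume is Gaussian with σ = √(2Dt) = √(2 × 0.0715 × 406) = 7.620 m.
C/C_peak = exp(−Δx²/(2σ²)) = 0.11 ⇒ Δx = σ·√(−2 ln 0.11) = 7.620 × 2.101 = 16.01 m.
Width = 2Δx = 32.0 m.

32.0 m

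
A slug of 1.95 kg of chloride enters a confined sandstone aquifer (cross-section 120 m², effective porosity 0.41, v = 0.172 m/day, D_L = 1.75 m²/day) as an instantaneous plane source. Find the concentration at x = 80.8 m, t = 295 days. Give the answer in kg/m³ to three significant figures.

For an instantaneous plane source, C(x,t) = M/(n_e·A·√(4πDt)) · exp(−(x−vt)²/(4Dt)), with n_e·A the pore (flow) area.
Plume center vt = 0.172 × 295 = 50.74 m, so the well at 80.8 m is 30.06 m downgradient of the peak.
√(4πDt) = 80.54 m, giving peak height M/(n_e·A·√(4πDt)) = 1.95/(0.41 × 120 × 80.54) = 0.0004921 kg/m³.
(x−vt)²/(4Dt) = (30.06)²/(4 × 1.75 × 295) = 0.4376; exp(−0.4376) = 0.6456.
C = 0.0004921 × 0.6456 = 0.000318 kg/m³.

0.000318 kg/m³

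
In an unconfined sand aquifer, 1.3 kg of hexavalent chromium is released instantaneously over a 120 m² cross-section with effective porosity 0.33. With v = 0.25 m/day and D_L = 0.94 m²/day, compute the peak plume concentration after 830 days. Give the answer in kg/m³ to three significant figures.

The peak of an instantaneous 1D plume sits at x = vt; there the Gaussian factor is 1 and C_max = M/(n_e·A·√(4πDt)), where n_e·A is the pore area the mass is dissolved in.
√(4πDt) = √(4π × 0.94 × 830) = 99.02 m, so C_max = 1.3/(0.33 × 120 × 99.02) = 0.000332 kg/m³.

0.000332 kg/m³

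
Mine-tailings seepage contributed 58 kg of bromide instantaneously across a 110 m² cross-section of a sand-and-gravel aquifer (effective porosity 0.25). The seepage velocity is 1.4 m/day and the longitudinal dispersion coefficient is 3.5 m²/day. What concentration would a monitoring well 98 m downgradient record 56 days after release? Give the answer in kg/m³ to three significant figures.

For an instantaneous plane source, C(x,t) = M/(n_e·A·√(4πDt)) · exp(−(x−vt)²/(4Dt)), with n_e·A the pore (flow) area.
Plume center vt = 1.4 × 56 = 78.4 m, so the well at 98 m is 19.6 m downgradient of the peak.
√(4πDt) = 49.63 m, giving peak height M/(n_e·A·√(4πDt)) = 58/(0.25 × 110 × 49.63) = 0.04250 kg/m³.
(x−vt)²/(4Dt) = (19.6)²/(4 × 3.5 × 56) = 0.4900; exp(−0.4900) = 0.6126.
C = 0.04250 × 0.6126 = 0.0260 kg/m³.

0.0260 kg/m³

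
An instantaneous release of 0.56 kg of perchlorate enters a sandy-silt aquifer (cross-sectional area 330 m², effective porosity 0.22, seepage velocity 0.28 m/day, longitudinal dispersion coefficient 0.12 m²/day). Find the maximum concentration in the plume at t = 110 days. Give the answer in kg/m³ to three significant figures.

The peak of an instantaneous 1D plume sits at x = vt; there the Gaussian factor is 1 and C_max = M/(n_e·A·√(4πDt)), where n_e·A is the pore area the mass is dissolved in.
√(4πDt) = √(4π × 0.12 × 110) = 12.88 m, so C_max = 0.56/(0.22 × 330 × 12.88) = 0.000599 kg/m³.

0.000599 kg/m³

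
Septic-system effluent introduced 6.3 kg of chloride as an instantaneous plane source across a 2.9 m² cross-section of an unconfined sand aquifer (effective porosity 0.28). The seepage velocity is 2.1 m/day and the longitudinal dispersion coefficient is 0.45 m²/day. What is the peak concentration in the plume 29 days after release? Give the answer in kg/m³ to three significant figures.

0.606 kg/m³

The peak of an instantaneous 1D plume sits at x = vt; there the Gaussian factor is 1 and C_max = M/(n_e·A·√(4πDt)), where n_e·A is the pore area the mass is dissolved in.
√(4πDt) = √(4π × 0.45 × 29) = 12.81 m, so C_max = 6.3/(0.28 × 2.9 × 12.81) = 0.606 kg/m³.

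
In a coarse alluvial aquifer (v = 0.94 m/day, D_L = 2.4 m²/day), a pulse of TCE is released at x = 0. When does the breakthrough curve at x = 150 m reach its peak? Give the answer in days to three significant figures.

157 days

For the 1D instantaneous-source solution, setting ∂C/∂t = 0 at fixed x gives v²t² + 2Dt − x² = 0, so t = (√(D² + v²x²) − D)/v².
√(D² + v²x²) = √(2.4² + 0.94² × 150²) = 141.0; v² = 0.8836.
t = (141.0 − 2.4)/0.8836 = 157 days (vs. the pure-advection estimate x/v = 160 d).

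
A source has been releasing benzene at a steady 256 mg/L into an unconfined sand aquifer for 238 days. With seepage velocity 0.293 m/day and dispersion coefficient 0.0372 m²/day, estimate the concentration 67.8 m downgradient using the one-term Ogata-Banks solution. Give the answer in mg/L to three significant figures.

For a continuous step input, C/C₀ ≈ ½·erfc((x−vt)/(2√(Dt))).
vt = 0.293 × 238 = 69.734 m and 2√(Dt) = 2√(0.0372 × 238) = 5.951 m.
Argument (x−vt)/(2√(Dt)) = (67.8 − 69.734)/5.951 = -0.3250; ½·erfc(-0.3250) = 0.6771.
C = 256 × 0.6771 = 173 mg/L.

173 mg/L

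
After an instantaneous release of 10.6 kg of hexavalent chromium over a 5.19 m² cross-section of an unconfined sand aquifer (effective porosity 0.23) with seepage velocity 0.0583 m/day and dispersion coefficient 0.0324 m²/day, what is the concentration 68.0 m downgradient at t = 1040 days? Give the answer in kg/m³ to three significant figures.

0.288 kg/m³

For an instantaneous plane source, C(x,t) = M/(n_e·A·√(4πDt)) · exp(−(x−vt)²/(4Dt)), with n_e·A the pore (flow) area.
Plume center vt = 0.0583 × 1040 = 60.632 m, so the well at 68.0 m is 7.368 m downgradient of the peak.
√(4πDt) = 20.58 m, giving peak height M/(n_e·A·√(4πDt)) = 10.6/(0.23 × 5.19 × 20.58) = 0.4315 kg/m³.
(x−vt)²/(4Dt) = (7.368)²/(4 × 0.0324 × 1040) = 0.4028; exp(−0.4028) = 0.6684.
C = 0.4315 × 0.6684 = 0.288 kg/m³.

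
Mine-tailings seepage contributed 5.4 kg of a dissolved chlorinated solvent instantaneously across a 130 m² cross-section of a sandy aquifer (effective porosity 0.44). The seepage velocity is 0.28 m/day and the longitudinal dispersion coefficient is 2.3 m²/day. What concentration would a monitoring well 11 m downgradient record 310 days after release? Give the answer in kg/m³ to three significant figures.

0.000133 kg/m³

For an instantaneous plane source, C(x,t) = M/(n_e·A·√(4πDt)) · exp(−(x−vt)²/(4Dt)), with n_e·A the pore (flow) area.
Plume center vt = 0.28 × 310 = 86.8 m, so the well at 11 m is 75.8 m upgradient of the peak.
√(4πDt) = 94.66 m, giving peak height M/(n_e·A·√(4πDt)) = 5.4/(0.44 × 130 × 94.66) = 0.0009973 kg/m³.
(x−vt)²/(4Dt) = (-75.8)²/(4 × 2.3 × 310) = 2.015; exp(−2.015) = 0.1333.
C = 0.0009973 × 0.1333 = 0.000133 kg/m³.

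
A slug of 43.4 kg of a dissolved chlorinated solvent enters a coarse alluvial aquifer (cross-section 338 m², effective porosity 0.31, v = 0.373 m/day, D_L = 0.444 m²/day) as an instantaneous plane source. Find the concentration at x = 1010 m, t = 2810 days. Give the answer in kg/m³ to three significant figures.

For an instantaneous plane source, C(x,t) = M/(n_e·A·√(4πDt)) · exp(−(x−vt)²/(4Dt)), with n_e·A the pore (flow) area.
Plume center vt = 0.373 × 2810 = 1048.13 m, so the well at 1010 m is 38.13 m upgradient of the peak.
√(4πDt) = 125.2 m, giving peak height M/(n_e·A·√(4πDt)) = 43.4/(0.31 × 338 × 125.2) = 0.003308 kg/m³.
(x−vt)²/(4Dt) = (-38.13)²/(4 × 0.444 × 2810) = 0.2913; exp(−0.2913) = 0.7473.
C = 0.003308 × 0.7473 = 0.00247 kg/m³.

0.00247 kg/m³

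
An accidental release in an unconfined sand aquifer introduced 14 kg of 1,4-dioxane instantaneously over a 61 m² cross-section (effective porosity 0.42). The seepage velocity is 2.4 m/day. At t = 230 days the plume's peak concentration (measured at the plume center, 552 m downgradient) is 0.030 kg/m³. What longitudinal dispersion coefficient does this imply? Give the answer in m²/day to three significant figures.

At the plume center C_max = M/(n_e·A·√(4πDt)), so D = M²/(4πt·(n_e·A·C_max)²).
n_e·A·C_max = 0.42 × 61 × 0.030 = 0.7686 kg/m.
D = 14²/(4π × 230 × 0.7686²) = 0.115 m²/day.

0.115 m²/day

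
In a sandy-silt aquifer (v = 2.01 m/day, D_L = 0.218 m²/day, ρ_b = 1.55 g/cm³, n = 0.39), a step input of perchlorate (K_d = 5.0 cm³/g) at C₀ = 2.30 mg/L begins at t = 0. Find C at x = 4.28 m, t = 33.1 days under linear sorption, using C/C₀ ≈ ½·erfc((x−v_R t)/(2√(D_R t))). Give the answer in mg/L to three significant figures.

0.217 mg/L

Retardation factor R = 1 + ρ_b·K_d/n = 1 + 1.55 × 5.0/0.39 = 20.87.
Sorption retards both mechanisms: v_R = v/R = 0.09631 m/day, D_R = D/R = 0.01045 m²/day.
v_R·t = 0.09631 × 33.1 = 3.187861 m; 2√(D_R t) = 1.176 m; argument = (4.28 − 3.187861)/1.176 = 0.9287.
C = C₀ × ½·erfc(0.9287) = 2.30 × 0.09453 = 0.217 mg/L.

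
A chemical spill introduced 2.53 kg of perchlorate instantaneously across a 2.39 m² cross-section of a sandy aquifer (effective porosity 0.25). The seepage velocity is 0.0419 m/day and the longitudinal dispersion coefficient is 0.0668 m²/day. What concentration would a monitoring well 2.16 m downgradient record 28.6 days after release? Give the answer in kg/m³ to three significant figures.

For an instantaneous plane source, C(x,t) = M/(n_e·A·√(4πDt)) · exp(−(x−vt)²/(4Dt)), with n_e·A the pore (flow) area.
Plume center vt = 0.0419 × 28.6 = 1.19834 m, so the well at 2.16 m is 0.96166 m downgradient of the peak.
√(4πDt) = 4.900 m, giving peak height M/(n_e·A·√(4πDt)) = 2.53/(0.25 × 2.39 × 4.900) = 0.8641 kg/m³.
(x−vt)²/(4Dt) = (0.96166)²/(4 × 0.0668 × 28.6) = 0.1210; exp(−0.1210) = 0.8860.
C = 0.8641 × 0.8860 = 0.766 kg/m³.

0.766 kg/m³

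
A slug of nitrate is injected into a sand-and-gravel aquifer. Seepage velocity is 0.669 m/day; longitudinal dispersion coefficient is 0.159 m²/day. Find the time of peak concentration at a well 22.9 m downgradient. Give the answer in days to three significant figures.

33.9 days

For the 1D instantaneous-source solution, setting ∂C/∂t = 0 at fixed x gives v²t² + 2Dt − x² = 0, so t = (√(D² + v²x²) − D)/v².
√(D² + v²x²) = √(0.159² + 0.669² × 22.9²) = 15.32; v² = 0.447561.
t = (15.32 − 0.159)/0.447561 = 33.9 days (vs. the pure-advection estimate x/v = 34.2 d).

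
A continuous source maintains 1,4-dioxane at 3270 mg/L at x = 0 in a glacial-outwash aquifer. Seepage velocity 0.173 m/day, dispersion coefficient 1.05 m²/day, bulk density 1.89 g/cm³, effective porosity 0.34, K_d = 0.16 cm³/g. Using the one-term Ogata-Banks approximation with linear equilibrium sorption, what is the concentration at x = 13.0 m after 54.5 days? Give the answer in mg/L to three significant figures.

496 mg/L

Retardation factor R = 1 + ρ_b·K_d/n = 1 + 1.89 × 0.16/0.34 = 1.889.
Sorption retards both mechanisms: v_R = v/R = 0.09158 m/day, D_R = D/R = 0.5558 m²/day.
v_R·t = 0.09158 × 54.5 = 4.99111 m; 2√(D_R t) = 11.01 m; argument = (13.0 − 4.99111)/11.01 = 0.7274.
C = C₀ × ½·erfc(0.7274) = 3270 × 0.1518 = 496 mg/L.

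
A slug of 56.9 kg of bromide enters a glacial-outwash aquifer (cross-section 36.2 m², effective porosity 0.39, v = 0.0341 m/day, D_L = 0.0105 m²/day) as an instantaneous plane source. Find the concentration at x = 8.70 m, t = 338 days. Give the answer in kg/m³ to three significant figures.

For an instantaneous plane source, C(x,t) = M/(n_e·A·√(4πDt)) · exp(−(x−vt)²/(4Dt)), with n_e·A the pore (flow) area.
Plume center vt = 0.0341 × 338 = 11.5258 m, so the well at 8.70 m is 2.8258 m upgradient of the peak.
√(4πDt) = 6.678 m, giving peak height M/(n_e·A·√(4πDt)) = 56.9/(0.39 × 36.2 × 6.678) = 0.6035 kg/m³.
(x−vt)²/(4Dt) = (-2.8258)²/(4 × 0.0105 × 338) = 0.5625; exp(−0.5625) = 0.5698.
C = 0.6035 × 0.5698 = 0.344 kg/m³.

0.344 kg/m³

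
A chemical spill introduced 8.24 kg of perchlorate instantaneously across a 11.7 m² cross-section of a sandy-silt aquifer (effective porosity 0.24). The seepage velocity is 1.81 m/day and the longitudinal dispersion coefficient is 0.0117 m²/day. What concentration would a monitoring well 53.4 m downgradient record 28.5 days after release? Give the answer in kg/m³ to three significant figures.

0.121 kg/m³

For an instantaneous plane source, C(x,t) = M/(n_e·A·√(4πDt)) · exp(−(x−vt)²/(4Dt)), with n_e·A the pore (flow) area.
Plume center vt = 1.81 × 28.5 = 51.585 m, so the well at 53.4 m is 1.815 m downgradient of the peak.
√(4πDt) = 2.047 m, giving peak height M/(n_e·A·√(4πDt)) = 8.24/(0.24 × 11.7 × 2.047) = 1.434 kg/m³.
(x−vt)²/(4Dt) = (1.815)²/(4 × 0.0117 × 28.5) = 2.470; exp(−2.470) = 0.08458.
C = 1.434 × 0.08458 = 0.121 kg/m³.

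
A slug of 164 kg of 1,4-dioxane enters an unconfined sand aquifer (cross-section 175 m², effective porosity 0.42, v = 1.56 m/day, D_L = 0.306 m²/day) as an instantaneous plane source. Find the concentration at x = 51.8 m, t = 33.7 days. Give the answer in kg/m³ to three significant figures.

For an instantaneous plane source, C(x,t) = M/(n_e·A·√(4πDt)) · exp(−(x−vt)²/(4Dt)), with n_e·A the pore (flow) area.
Plume center vt = 1.56 × 33.7 = 52.572 m, so the well at 51.8 m is 0.772 m upgradient of the peak.
√(4πDt) = 11.38 m, giving peak height M/(n_e·A·√(4πDt)) = 164/(0.42 × 175 × 11.38) = 0.1961 kg/m³.
(x−vt)²/(4Dt) = (-0.772)²/(4 × 0.306 × 33.7) = 0.01445; exp(−0.01445) = 0.9857.
C = 0.1961 × 0.9857 = 0.193 kg/m³.

0.193 kg/m³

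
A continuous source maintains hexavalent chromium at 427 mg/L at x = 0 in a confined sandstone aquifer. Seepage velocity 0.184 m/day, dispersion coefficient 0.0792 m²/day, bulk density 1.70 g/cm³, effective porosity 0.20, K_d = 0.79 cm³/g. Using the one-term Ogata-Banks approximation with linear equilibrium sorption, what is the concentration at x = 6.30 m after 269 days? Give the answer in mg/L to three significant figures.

222 mg/L

Retardation factor R = 1 + ρ_b·K_d/n = 1 + 1.70 × 0.79/0.20 = 7.715.
Sorption retards both mechanisms: v_R = v/R = 0.02385 m/day, D_R = D/R = 0.01027 m²/day.
v_R·t = 0.02385 × 269 = 6.41565 m; 2√(D_R t) = 3.324 m; argument = (6.30 − 6.41565)/3.324 = -0.03479.
C = C₀ × ½·erfc(-0.03479) = 427 × 0.5196 = 222 mg/L.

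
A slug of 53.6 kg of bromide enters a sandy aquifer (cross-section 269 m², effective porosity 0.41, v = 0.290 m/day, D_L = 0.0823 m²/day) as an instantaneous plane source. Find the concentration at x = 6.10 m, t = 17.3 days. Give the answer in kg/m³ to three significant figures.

0.0935 kg/m³

For an instantaneous plane source, C(x,t) = M/(n_e·A·√(4πDt)) · exp(−(x−vt)²/(4Dt)), with n_e·A the pore (flow) area.
Plume center vt = 0.290 × 17.3 = 5.017 m, so the well at 6.10 m is 1.083 m downgradient of the peak.
√(4πDt) = 4.230 m, giving peak height M/(n_e·A·√(4πDt)) = 53.6/(0.41 × 269 × 4.230) = 0.1149 kg/m³.
(x−vt)²/(4Dt) = (1.083)²/(4 × 0.0823 × 17.3) = 0.2059; exp(−0.2059) = 0.8139.
C = 0.1149 × 0.8139 = 0.0935 kg/m³.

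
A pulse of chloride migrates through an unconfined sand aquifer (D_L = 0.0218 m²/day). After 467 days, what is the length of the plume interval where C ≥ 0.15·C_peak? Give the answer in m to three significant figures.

The plume is Gaussian with σ = √(2Dt) = √(2 × 0.0218 × 467) = 4.512 m.
C/C_peak = exp(−Δx²/(2σ²)) = 0.15 ⇒ Δx = σ·√(−2 ln 0.15) = 4.512 × 1.948 = 8.789 m.
Width = 2Δx = 17.6 m.

17.6 m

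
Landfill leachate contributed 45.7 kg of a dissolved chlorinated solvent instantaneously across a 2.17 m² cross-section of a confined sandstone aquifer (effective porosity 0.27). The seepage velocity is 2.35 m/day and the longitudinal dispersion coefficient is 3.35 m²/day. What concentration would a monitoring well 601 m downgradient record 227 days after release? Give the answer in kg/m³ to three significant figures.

For an instantaneous plane source, C(x,t) = M/(n_e·A·√(4πDt)) · exp(−(x−vt)²/(4Dt)), with n_e·A the pore (flow) area.
Plume center vt = 2.35 × 227 = 533.45 m, so the well at 601 m is 67.55 m downgradient of the peak.
√(4πDt) = 97.76 m, giving peak height M/(n_e·A·√(4πDt)) = 45.7/(0.27 × 2.17 × 97.76) = 0.7979 kg/m³.
(x−vt)²/(4Dt) = (67.55)²/(4 × 3.35 × 227) = 1.500; exp(−1.500) = 0.2231.
C = 0.7979 × 0.2231 = 0.178 kg/m³.

0.178 kg/m³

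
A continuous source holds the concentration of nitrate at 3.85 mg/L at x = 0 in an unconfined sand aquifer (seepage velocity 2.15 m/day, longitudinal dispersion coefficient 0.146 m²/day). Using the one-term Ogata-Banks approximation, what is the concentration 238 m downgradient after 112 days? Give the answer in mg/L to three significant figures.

For a continuous step input, C/C₀ ≈ ½·erfc((x−vt)/(2√(Dt))).
vt = 2.15 × 112 = 240.8 m and 2√(Dt) = 2√(0.146 × 112) = 8.088 m.
Argument (x−vt)/(2√(Dt)) = (238 − 240.8)/8.088 = -0.3462; ½·erfc(-0.3462) = 0.6878.
C = 3.85 × 0.6878 = 2.65 mg/L.

2.65 mg/L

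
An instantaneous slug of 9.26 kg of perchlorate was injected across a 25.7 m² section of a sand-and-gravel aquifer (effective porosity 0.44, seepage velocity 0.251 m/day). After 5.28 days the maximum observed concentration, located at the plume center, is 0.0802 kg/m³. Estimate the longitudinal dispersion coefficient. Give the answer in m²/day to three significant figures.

At the plume center C_max = M/(n_e·A·√(4πDt)), so D = M²/(4πt·(n_e·A·C_max)²).
n_e·A·C_max = 0.44 × 25.7 × 0.0802 = 0.9069 kg/m.
D = 9.26²/(4π × 5.28 × 0.9069²) = 1.57 m²/day.

1.57 m²/day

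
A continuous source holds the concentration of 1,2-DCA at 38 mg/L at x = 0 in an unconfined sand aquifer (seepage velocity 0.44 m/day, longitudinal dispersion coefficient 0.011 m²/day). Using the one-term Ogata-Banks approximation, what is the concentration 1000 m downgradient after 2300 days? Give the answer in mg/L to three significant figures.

For a continuous step input, C/C₀ ≈ ½·erfc((x−vt)/(2√(Dt))).
vt = 0.44 × 2300 = 1012 m and 2√(Dt) = 2√(0.011 × 2300) = 10.06 m.
Argument (x−vt)/(2√(Dt)) = (1000 − 1012)/10.06 = -1.193; ½·erfc(-1.193) = 0.9542.
C = 38 × 0.9542 = 36.3 mg/L.

36.3 mg/L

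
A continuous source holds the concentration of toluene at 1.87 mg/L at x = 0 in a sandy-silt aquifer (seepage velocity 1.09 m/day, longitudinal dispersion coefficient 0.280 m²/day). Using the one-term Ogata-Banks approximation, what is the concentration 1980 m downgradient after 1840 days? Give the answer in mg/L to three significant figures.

1.47 mg/L

For a continuous step input, C/C₀ ≈ ½·erfc((x−vt)/(2√(Dt))).
vt = 1.09 × 1840 = 2005.6 m and 2√(Dt) = 2√(0.280 × 1840) = 45.40 m.
Argument (x−vt)/(2√(Dt)) = (1980 − 2005.6)/45.40 = -0.5639; ½·erfc(-0.5639) = 0.7874.
C = 1.87 × 0.7874 = 1.47 mg/L.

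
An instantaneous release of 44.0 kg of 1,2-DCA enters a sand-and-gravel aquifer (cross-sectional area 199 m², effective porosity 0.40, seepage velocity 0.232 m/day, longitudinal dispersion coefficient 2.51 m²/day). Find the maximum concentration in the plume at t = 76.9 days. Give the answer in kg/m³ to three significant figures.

The peak of an instantaneous 1D plume sits at x = vt; there the Gaussian factor is 1 and C_max = M/(n_e·A·√(4πDt)), where n_e·A is the pore area the mass is dissolved in.
√(4πDt) = √(4π × 2.51 × 76.9) = 49.25 m, so C_max = 44.0/(0.40 × 199 × 49.25) = 0.0112 kg/m³.

0.0112 kg/m³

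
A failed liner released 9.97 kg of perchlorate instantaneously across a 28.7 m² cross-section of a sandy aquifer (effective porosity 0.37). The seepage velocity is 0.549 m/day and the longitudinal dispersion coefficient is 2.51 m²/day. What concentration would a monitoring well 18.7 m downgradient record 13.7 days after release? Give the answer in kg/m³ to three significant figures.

For an instantaneous plane source, C(x,t) = M/(n_e·A·√(4πDt)) · exp(−(x−vt)²/(4Dt)), with n_e·A the pore (flow) area.
Plume center vt = 0.549 × 13.7 = 7.5213 m, so the well at 18.7 m is 11.1787 m downgradient of the peak.
√(4πDt) = 20.79 m, giving peak height M/(n_e·A·√(4πDt)) = 9.97/(0.37 × 28.7 × 20.79) = 0.04516 kg/m³.
(x−vt)²/(4Dt) = (11.1787)²/(4 × 2.51 × 13.7) = 0.9085; exp(−0.9085) = 0.4031.
C = 0.04516 × 0.4031 = 0.0182 kg/m³.

0.0182 kg/m³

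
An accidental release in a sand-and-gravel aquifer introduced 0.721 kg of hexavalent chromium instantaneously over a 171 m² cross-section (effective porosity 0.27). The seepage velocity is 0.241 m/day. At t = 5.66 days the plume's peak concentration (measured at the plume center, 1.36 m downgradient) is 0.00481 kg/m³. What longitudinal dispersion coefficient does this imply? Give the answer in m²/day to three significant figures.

At the plume center C_max = M/(n_e·A·√(4πDt)), so D = M²/(4πt·(n_e·A·C_max)²).
n_e·A·C_max = 0.27 × 171 × 0.00481 = 0.2221 kg/m.
D = 0.721²/(4π × 5.66 × 0.2221²) = 0.148 m²/day.

0.148 m²/day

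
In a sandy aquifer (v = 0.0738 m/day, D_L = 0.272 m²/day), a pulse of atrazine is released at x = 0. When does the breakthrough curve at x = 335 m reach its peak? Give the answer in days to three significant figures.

For the 1D instantaneous-source solution, setting ∂C/∂t = 0 at fixed x gives v²t² + 2Dt − x² = 0, so t = (√(D² + v²x²) − D)/v².
√(D² + v²x²) = √(0.272² + 0.0738² × 335²) = 24.72; v² = 0.00544644.
t = (24.72 − 0.272)/0.00544644 = 4490 days (vs. the pure-advection estimate x/v = 4540 d).

4490 days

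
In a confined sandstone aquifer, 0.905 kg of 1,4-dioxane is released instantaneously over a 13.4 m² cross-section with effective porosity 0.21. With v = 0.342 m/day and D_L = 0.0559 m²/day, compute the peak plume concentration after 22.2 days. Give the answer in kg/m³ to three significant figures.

The peak of an instantaneous 1D plume sits at x = vt; there the Gaussian factor is 1 and C_max = M/(n_e·A·√(4πDt)), where n_e·A is the pore area the mass is dissolved in.
√(4πDt) = √(4π × 0.0559 × 22.2) = 3.949 m, so C_max = 0.905/(0.21 × 13.4 × 3.949) = 0.0814 kg/m³.

0.0814 kg/m³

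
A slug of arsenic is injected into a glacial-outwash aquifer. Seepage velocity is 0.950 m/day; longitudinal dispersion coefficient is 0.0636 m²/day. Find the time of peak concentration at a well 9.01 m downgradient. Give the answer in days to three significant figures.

For the 1D instantaneous-source solution, setting ∂C/∂t = 0 at fixed x gives v²t² + 2Dt − x² = 0, so t = (√(D² + v²x²) − D)/v².
√(D² + v²x²) = √(0.0636² + 0.950² × 9.01²) = 8.560; v² = 0.9025.
t = (8.560 − 0.0636)/0.9025 = 9.41 days (vs. the pure-advection estimate x/v = 9.48 d).

9.41 days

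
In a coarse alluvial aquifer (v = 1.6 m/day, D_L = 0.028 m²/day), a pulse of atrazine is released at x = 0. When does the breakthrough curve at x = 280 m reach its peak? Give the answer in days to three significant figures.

175 days

For the 1D instantaneous-source solution, setting ∂C/∂t = 0 at fixed x gives v²t² + 2Dt − x² = 0, so t = (√(D² + v²x²) − D)/v².
√(D² + v²x²) = √(0.028² + 1.6² × 280²) = 448.0; v² = 2.56.
t = (448.0 − 0.028)/2.56 = 175 days (vs. the pure-advection estimate x/v = 175 d).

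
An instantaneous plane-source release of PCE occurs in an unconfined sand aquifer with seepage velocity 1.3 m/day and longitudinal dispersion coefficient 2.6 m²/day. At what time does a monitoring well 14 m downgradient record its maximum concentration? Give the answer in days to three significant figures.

For the 1D instantaneous-source solution, setting ∂C/∂t = 0 at fixed x gives v²t² + 2Dt − x² = 0, so t = (√(D² + v²x²) − D)/v².
√(D² + v²x²) = √(2.6² + 1.3² × 14²) = 18.38; v² = 1.69.
t = (18.38 − 2.6)/1.69 = 9.34 days (vs. the pure-advection estimate x/v = 10.8 d).

9.34 days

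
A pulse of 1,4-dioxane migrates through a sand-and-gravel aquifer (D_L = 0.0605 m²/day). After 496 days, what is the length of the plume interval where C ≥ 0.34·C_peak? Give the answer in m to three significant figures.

The plume is Gaussian with σ = √(2Dt) = √(2 × 0.0605 × 496) = 7.747 m.
C/C_peak = exp(−Δx²/(2σ²)) = 0.34 ⇒ Δx = σ·√(−2 ln 0.34) = 7.747 × 1.469 = 11.38 m.
Width = 2Δx = 22.8 m.

22.8 m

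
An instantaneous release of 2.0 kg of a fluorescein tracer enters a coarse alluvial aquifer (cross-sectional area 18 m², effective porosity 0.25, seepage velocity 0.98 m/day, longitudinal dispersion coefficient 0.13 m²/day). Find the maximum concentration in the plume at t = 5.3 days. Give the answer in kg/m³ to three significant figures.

The peak of an instantaneous 1D plume sits at x = vt; there the Gaussian factor is 1 and C_max = M/(n_e·A·√(4πDt)), where n_e·A is the pore area the mass is dissolved in.
√(4πDt) = √(4π × 0.13 × 5.3) = 2.942 m, so C_max = 2.0/(0.25 × 18 × 2.942) = 0.151 kg/m³.

0.151 kg/m³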